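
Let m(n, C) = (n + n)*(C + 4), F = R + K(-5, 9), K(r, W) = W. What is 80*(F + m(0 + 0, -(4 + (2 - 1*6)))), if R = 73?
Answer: 6560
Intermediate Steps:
F = 82 (F = 73 + 9 = 82)
m(n, C) = 2*n*(4 + C) (m(n, C) = (2*n)*(4 + C) = 2*n*(4 + C))
80*(F + m(0 + 0, -(4 + (2 - 1*6)))) = 80*(82 + 2*(0 + 0)*(4 - (4 + (2 - 1*6)))) = 80*(82 + 2*0*(4 - (4 + (2 - 6)))) = 80*(82 + 2*0*(4 - (4 - 4))) = 80*(82 + 2*0*(4 - 1*0)) = 80*(82 + 2*0*(4 + 0)) = 80*(82 + 2*0*4) = 80*(82 + 0) = 80*82 = 6560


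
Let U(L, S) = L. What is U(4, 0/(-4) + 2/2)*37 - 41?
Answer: 107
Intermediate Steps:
U(4, 0/(-4) + 2/2)*37 - 41 = 4*37 - 41 = 148 - 41 = 107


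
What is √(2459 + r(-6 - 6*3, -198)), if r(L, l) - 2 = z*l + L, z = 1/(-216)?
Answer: √87765/6 ≈ 49.375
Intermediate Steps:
z = -1/216 ≈ -0.0046296
r(L, l) = 2 + L - l/216 (r(L, l) = 2 + (-l/216 + L) = 2 + (L - l/216) = 2 + L - l/216)
√(2459 + r(-6 - 6*3, -198)) = √(2459 + (2 + (-6 - 6*3) - 1/216*(-198))) = √(2459 + (2 + (-6 - 18) + 11/12)) = √(2459 + (2 - 24 + 11/12)) = √(2459 - 253/12) = √(29255/12) = √87765/6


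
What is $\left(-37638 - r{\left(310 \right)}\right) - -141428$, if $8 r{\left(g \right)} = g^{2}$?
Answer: $\frac{183555}{2} \approx 91778.0$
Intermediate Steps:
$r{\left(g \right)} = \frac{g^{2}}{8}$
$\left(-37638 - r{\left(310 \right)}\right) - -141428 = \left(-37638 - \frac{310^{2}}{8}\right) - -141428 = \left(-37638 - \frac{1}{8} \cdot 96100\right) + 141428 = \left(-37638 - \frac{24025}{2}\right) + 141428 = - \frac{99301}{2} + 141428 = \frac{183555}{2}$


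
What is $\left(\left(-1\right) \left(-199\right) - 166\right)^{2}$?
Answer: $1089$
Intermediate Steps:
$\left(\left(-1\right) \left(-199\right) - 166\right)^{2} = \left(199 - 166\right)^{2} = 33^{2} = 1089$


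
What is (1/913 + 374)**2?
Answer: 116596980369/833569 ≈ 1.3988e+5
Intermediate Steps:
(1/913 + 374)**2 = (341463/913)**2 = 116596980369/833569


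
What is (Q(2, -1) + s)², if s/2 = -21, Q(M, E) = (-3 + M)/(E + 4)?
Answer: 16129/9 ≈ 1792.1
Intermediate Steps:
Q(M, E) = (-3 + M)/(4 + E)
s = -42 (s = 2*(-21) = -42)
(Q(2, -1) + s)² = ((-3 + 2)/(4 - 1) - 42)² = (-1/3 - 42)² = ((⅓)*(-1) - 42)² = (-⅓ - 42)² = (-127/3)² = 16129/9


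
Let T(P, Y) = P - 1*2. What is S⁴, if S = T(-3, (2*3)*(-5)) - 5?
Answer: 10000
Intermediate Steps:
T(P, Y) = -2 + P (T(P, Y) = P - 2 = -2 + P)
S = -10 (S = (-2 - 3) - 5 = -5 - 5 = -10)
S⁴ = (-10)⁴ = 10000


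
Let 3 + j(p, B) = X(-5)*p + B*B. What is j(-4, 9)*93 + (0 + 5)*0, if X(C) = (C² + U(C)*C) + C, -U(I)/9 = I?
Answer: 83514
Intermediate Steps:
U(I) = -9*I
X(C) = C - 8*C² (X(C) = (C² + (-9*C)*C) + C = (C² - 9*C²) + C = -8*C² + C = C - 8*C²)
j(p, B) = -3 + B² - 205*p (j(p, B) = -3 + ((-5*(1 - 8*(-5)))*p + B*B) = -3 + ((-5*(1 + 40))*p + B²) = -3 + ((-5*41)*p + B²) = -3 + (-205*p + B²) = -3 + (B² - 205*p) = -3 + B² - 205*p)
j(-4, 9)*93 + (0 + 5)*0 = (-3 + 9² - 205*(-4))*93 + (0 + 5)*0 = (-3 + 81 + 820)*93 + 5*0 = 898*93 + 0 = 83514 + 0 = 83514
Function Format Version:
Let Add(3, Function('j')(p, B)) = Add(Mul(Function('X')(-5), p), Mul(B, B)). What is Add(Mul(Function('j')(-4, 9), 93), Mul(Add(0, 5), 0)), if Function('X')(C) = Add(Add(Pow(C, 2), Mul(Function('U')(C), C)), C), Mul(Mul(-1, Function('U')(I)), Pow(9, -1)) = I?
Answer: 83514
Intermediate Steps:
Function('U')(I) = Mul(-9, I)
Function('X')(C) = Add(C, Mul(-8, Pow(C, 2))) (Function('X')(C) = Add(Add(Pow(C, 2), Mul(Mul(-9, C), C)), C) = Add(Add(Pow(C, 2), Mul(-9, Pow(C, 2))), C) = Add(Mul(-8, Pow(C, 2)), C) = Add(C, Mul(-8, Pow(C, 2))))
Function('j')(p, B) = Add(-3, Pow(B, 2), Mul(-205, p)) (Function('j')(p, B) = Add(-3, Add(Mul(Mul(-5, Add(1, Mul(-8, -5))), p), Mul(B, B))) = Add(-3, Add(Mul(Mul(-5, Add(1, 40)), p), Pow(B, 2))) = Add(-3, Add(Mul(Mul(-5, 41), p), Pow(B, 2))) = Add(-3, Add(Mul(-205, p), Pow(B, 2))) = Add(-3, Add(Pow(B, 2), Mul(-205, p))) = Add(-3, Pow(B, 2), Mul(-205, p)))
Add(Mul(Function('j')(-4, 9), 93), Mul(Add(0, 5), 0)) = Add(Mul(Add(-3, Pow(9, 2), Mul(-205, -4)), 93), Mul(Add(0, 5), 0)) = Add(Mul(Add(-3, 81, 820), 93), Mul(5, 0)) = Add(Mul(898, 93), 0) = Add(83514, 0) = 83514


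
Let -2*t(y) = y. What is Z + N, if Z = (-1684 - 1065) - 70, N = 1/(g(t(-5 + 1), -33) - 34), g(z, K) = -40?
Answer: -208607/74 ≈ -2819.0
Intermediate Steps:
t(y) = -y/2
N = -1/74 (N = 1/(-40 - 34) = 1/(-74) = -1/74 ≈ -0.013514)
Z = -2819 (Z = -2749 - 70 = -2819)
Z + N = -2819 - 1/74 = -208607/74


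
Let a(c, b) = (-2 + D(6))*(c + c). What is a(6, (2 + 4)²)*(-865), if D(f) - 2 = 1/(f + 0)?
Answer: -1730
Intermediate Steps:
D(f) = 2 + 1/f (D(f) = 2 + 1/(f + 0) = 2 + 1/f)
a(c, b) = c/3 (a(c, b) = (-2 + (2 + 1/6))*(c + c) = (-2 + (2 + ⅙))*(2*c) = (-2 + 13/6)*(2*c) = (2*c)/6 = c/3)
a(6, (2 + 4)²)*(-865) = ((⅓)*6)*(-865) = 2*(-865) = -1730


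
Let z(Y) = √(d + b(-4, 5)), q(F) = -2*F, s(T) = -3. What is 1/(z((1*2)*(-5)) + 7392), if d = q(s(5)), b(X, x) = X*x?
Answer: 528/3902977 - I*√14/54641678 ≈ 0.00013528 - 6.8476e-8*I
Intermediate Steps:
d = 6 (d = -2*(-3) = 6)
z(Y) = I*√14 (z(Y) = √(6 - 4*5) = √(6 - 20) = √(-14) = I*√14)
1/(z((1*2)*(-5)) + 7392) = 1/(I*√14 + 7392) = 1/(7392 + I*√14)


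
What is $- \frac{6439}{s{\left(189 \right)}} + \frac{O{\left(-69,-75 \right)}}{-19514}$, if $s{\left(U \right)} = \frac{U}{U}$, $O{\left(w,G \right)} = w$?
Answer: $- \frac{125650577}{19514} \approx -6439.0$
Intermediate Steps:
$s{\left(U \right)} = 1$
$- \frac{6439}{s{\left(189 \right)}} + \frac{O{\left(-69,-75 \right)}}{-19514} = - \frac{6439}{1} - \frac{69}{-19514} = \left(-6439\right) 1 - - \frac{69}{19514} = -6439 + \frac{69}{19514} = - \frac{125650577}{19514}$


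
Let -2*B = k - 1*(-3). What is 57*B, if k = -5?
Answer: 57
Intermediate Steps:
B = 1 (B = -(-5 - 1*(-3))/2 = -(-5 + 3)/2 = -1/2*(-2) = 1)
57*B = 57*1 = 57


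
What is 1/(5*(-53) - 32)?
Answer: -1/297 ≈ -0.0033670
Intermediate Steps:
1/(5*(-53) - 32) = 1/(-265 - 32) = 1/(-297) = -1/297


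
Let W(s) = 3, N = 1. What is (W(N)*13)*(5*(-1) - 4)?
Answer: -351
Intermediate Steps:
(W(N)*13)*(5*(-1) - 4) = (3*13)*(5*(-1) - 4) = 39*(-5 - 4) = 39*(-9) = -351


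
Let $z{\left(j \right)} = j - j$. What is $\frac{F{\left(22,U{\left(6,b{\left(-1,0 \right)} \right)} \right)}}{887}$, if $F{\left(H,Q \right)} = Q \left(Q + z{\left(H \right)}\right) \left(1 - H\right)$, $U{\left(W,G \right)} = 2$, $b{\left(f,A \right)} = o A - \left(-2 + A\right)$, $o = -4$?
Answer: $- \frac{84}{887} \approx -0.094701$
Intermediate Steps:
$b{\left(f,A \right)} = 2 - 5 A$ ($b{\left(f,A \right)} = - 4 A - \left(-2 + A\right) = 2 - 5 A$)
$z{\left(j \right)} = 0$
$F{\left(H,Q \right)} = Q^{2} \left(1 - H\right)$ ($F{\left(H,Q \right)} = Q \left(Q + 0\right) \left(1 - H\right) = Q Q \left(1 - H\right) = Q^{2} \left(1 - H\right)$)
$\frac{F{\left(22,U{\left(6,b{\left(-1,0 \right)} \right)} \right)}}{887} = \frac{2^{2} \left(1 - 22\right)}{887} = 4 \left(1 - 22\right) \frac{1}{887} = 4 \left(-21\right) \frac{1}{887} = \left(-84\right) \frac{1}{887} = - \frac{84}{887}$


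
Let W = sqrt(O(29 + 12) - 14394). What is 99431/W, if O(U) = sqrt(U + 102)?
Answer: -99431*I/sqrt(14394 - sqrt(143)) ≈ -829.11*I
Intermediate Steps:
O(U) = sqrt(102 + U)
W = sqrt(-14394 + sqrt(143)) (W = sqrt(sqrt(102 + (29 + 12)) - 14394) = sqrt(sqrt(102 + 41) - 14394) = sqrt(sqrt(143) - 14394) = sqrt(-14394 + sqrt(143)) ≈ 119.93*I)
99431/W = 99431/(sqrt(-14394 + sqrt(143))) = 99431/sqrt(-14394 + sqrt(143))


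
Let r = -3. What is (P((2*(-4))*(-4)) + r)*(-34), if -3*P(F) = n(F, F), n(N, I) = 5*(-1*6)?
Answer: -238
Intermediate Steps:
n(N, I) = -30 (n(N, I) = 5*(-6) = -30)
P(F) = 10 (P(F) = -1/3*(-30) = 10)
(P((2*(-4))*(-4)) + r)*(-34) = (10 - 3)*(-34) = 7*(-34) = -238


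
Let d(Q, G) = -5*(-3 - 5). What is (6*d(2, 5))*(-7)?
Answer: -1680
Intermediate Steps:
d(Q, G) = 40 (d(Q, G) = -5*(-8) = 40)
(6*d(2, 5))*(-7) = (6*40)*(-7) = 240*(-7) = -1680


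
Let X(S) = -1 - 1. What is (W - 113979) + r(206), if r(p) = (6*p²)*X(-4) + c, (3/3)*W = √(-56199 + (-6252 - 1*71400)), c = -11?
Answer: -623222 + I*√133851 ≈ -6.2322e+5 + 365.86*I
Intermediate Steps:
W = I*√133851 (W = √(-56199 + (-6252 - 1*71400)) = √(-56199 + (-6252 - 71400)) = √(-56199 - 77652) = √(-133851) = I*√133851 ≈ 365.86*I)
X(S) = -2
r(p) = -11 - 12*p² (r(p) = (6*p²)*(-2) - 11 = -12*p² - 11 = -11 - 12*p²)
(W - 113979) + r(206) = (I*√133851 - 113979) + (-11 - 12*206²) = (-113979 + I*√133851) + (-11 - 12*42436) = (-113979 + I*√133851) + (-11 - 509232) = (-113979 + I*√133851) - 509243 = -623222 + I*√133851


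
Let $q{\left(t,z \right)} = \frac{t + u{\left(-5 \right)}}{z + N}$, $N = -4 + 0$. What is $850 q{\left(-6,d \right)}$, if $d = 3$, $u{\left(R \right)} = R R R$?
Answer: $111350$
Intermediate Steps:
$N = -4$
$u{\left(R \right)} = R^{3}$ ($u{\left(R \right)} = R^{2} R = R^{3}$)
$q{\left(t,z \right)} = \frac{-125 + t}{-4 + z}$ ($q{\left(t,z \right)} = \frac{t + \left(-5\right)^{3}}{z - 4} = \frac{t - 125}{-4 + z} = \frac{-125 + t}{-4 + z}$)
$850 q{\left(-6,d \right)} = 850 \frac{-125 - 6}{-4 + 3} = 850 \frac{1}{-1} \left(-131\right) = 850 \left(\left(-1\right) \left(-131\right)\right) = 850 \cdot 131 = 111350$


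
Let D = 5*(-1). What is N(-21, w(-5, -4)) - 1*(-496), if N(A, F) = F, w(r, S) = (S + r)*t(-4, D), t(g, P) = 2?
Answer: 478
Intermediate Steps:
D = -5
w(r, S) = 2*S + 2*r (w(r, S) = (S + r)*2 = 2*S + 2*r)
N(-21, w(-5, -4)) - 1*(-496) = (2*(-4) + 2*(-5)) - 1*(-496) = (-8 - 10) + 496 = -18 + 496 = 478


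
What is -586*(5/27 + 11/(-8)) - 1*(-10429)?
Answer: 1201633/108 ≈ 11126.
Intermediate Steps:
-586*(5/27 + 11/(-8)) - 1*(-10429) = -586*(5*(1/27) + 11*(-⅛)) + 10429 = -586*(5/27 - 11/8) + 10429 = -586*(-257/216) + 10429 = 75301/108 + 10429 = 1201633/108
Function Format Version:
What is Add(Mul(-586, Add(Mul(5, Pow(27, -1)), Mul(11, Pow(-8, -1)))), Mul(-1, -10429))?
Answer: Rational(1201633, 108) ≈ 11126.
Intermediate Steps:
Add(Mul(-586, Add(Mul(5, Pow(27, -1)), Mul(11, Pow(-8, -1)))), Mul(-1, -10429)) = Add(Mul(-586, Add(Mul(5, Rational(1, 27)), Mul(11, Rational(-1, 8)))), 10429) = Add(Mul(-586, Add(Rational(5, 27), Rational(-11, 8))), 10429) = Add(Mul(-586, Rational(-257, 216)), 10429) = Add(Rational(75301, 108), 10429) = Rational(1201633, 108)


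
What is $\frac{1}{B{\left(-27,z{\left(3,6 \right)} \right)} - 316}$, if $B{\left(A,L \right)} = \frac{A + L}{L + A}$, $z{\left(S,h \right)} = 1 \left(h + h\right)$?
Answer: $- \frac{1}{315} \approx -0.0031746$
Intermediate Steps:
$z{\left(S,h \right)} = 2 h$ ($z{\left(S,h \right)} = 1 \cdot 2 h = 2 h$)
$B{\left(A,L \right)} = 1$ ($B{\left(A,L \right)} = \frac{A + L}{A + L} = 1$)
$\frac{1}{B{\left(-27,z{\left(3,6 \right)} \right)} - 316} = \frac{1}{1 - 316} = \frac{1}{-315} = - \frac{1}{315}$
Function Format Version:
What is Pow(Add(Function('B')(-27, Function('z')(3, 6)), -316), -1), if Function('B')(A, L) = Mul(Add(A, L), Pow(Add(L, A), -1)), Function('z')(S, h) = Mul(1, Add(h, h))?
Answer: Rational(-1, 315) ≈ -0.0031746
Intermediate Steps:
Function('z')(S, h) = Mul(2, h) (Function('z')(S, h) = Mul(1, Mul(2, h)) = Mul(2, h))
Function('B')(A, L) = 1 (Function('B')(A, L) = Mul(Add(A, L), Pow(Add(A, L), -1)) = 1)
Pow(Add(Function('B')(-27, Function('z')(3, 6)), -316), -1) = Pow(Add(1, -316), -1) = Pow(-315, -1) = Rational(-1, 315)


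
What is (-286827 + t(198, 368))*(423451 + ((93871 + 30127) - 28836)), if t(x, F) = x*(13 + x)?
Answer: -127085597037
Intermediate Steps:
(-286827 + t(198, 368))*(423451 + ((93871 + 30127) - 28836)) = (-286827 + 198*(13 + 198))*(423451 + ((93871 + 30127) - 28836)) = (-286827 + 198*211)*(423451 + (123998 - 28836)) = (-286827 + 41778)*(423451 + 95162) = -245049*518613 = -127085597037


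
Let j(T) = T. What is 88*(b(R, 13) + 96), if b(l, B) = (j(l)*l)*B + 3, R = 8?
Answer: 81928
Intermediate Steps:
b(l, B) = 3 + B*l² (b(l, B) = (l*l)*B + 3 = l²*B + 3 = B*l² + 3 = 3 + B*l²)
88*(b(R, 13) + 96) = 88*((3 + 13*8²) + 96) = 88*((3 + 13*64) + 96) = 88*((3 + 832) + 96) = 88*(835 + 96) = 88*931 = 81928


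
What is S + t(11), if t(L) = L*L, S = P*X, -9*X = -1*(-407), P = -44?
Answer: 18997/9 ≈ 2110.8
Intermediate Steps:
X = -407/9 (X = -(-1)*(-407)/9 = -1/9*407 = -407/9 ≈ -45.222)
S = 17908/9 (S = -44*(-407/9) = 17908/9 ≈ 1989.8)
t(L) = L**2
S + t(11) = 17908/9 + 11**2 = 17908/9 + 121 = 18997/9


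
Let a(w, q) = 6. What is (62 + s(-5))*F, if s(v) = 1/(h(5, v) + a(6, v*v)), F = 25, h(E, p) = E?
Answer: 17075/11 ≈ 1552.3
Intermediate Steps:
s(v) = 1/11 (s(v) = 1/(5 + 6) = 1/11)
(62 + s(-5))*F = (62 + 1/11)*25 = (683/11)*25 = 17075/11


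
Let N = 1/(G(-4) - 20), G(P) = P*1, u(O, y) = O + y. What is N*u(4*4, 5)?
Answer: -7/8 ≈ -0.87500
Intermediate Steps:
G(P) = P
N = -1/24 (N = 1/(-4 - 20) = 1/(-24) = -1/24 ≈ -0.041667)
N*u(4*4, 5) = -(4*4 + 5)/24 = -(16 + 5)/24 = -1/24*21 = -7/8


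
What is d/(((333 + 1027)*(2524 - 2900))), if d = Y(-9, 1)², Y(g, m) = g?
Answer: -81/511360 ≈ -0.00015840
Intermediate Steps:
d = 81 (d = (-9)² = 81)
d/(((333 + 1027)*(2524 - 2900))) = 81/(((333 + 1027)*(2524 - 2900))) = 81/((1360*(-376))) = 81/(-511360) = 81*(-1/511360) = -81/511360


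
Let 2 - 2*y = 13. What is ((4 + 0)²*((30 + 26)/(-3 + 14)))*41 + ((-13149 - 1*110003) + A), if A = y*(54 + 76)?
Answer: -1325801/11 ≈ -1.2053e+5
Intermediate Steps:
y = -11/2 (y = 1 - ½*13 = 1 - 13/2 = -11/2 ≈ -5.5000)
A = -715 (A = -11*(54 + 76)/2 = -11/2*130 = -715)
((4 + 0)²*((30 + 26)/(-3 + 14)))*41 + ((-13149 - 1*110003) + A) = ((4 + 0)²*((30 + 26)/(-3 + 14)))*41 + ((-13149 - 1*110003) - 715) = (4²*(56/11))*41 + ((-13149 - 110003) - 715) = (16*(56*(1/11)))*41 + (-123152 - 715) = (16*(56/11))*41 - 123867 = (896/11)*41 - 123867 = 36736/11 - 123867 = -1325801/11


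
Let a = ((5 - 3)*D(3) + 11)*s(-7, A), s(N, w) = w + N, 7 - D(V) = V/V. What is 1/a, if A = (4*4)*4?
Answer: 1/1311 ≈ 0.00076278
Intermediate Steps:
A = 64 (A = 16*4 = 64)
D(V) = 6 (D(V) = 7 - V/V = 7 - 1*1 = 7 - 1 = 6)
s(N, w) = N + w
a = 1311 (a = ((5 - 3)*6 + 11)*(-7 + 64) = (2*6 + 11)*57 = (12 + 11)*57 = 23*57 = 1311)
1/a = 1/1311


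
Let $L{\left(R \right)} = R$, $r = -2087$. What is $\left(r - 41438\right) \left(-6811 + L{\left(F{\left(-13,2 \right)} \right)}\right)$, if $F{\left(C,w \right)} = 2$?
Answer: $296361725$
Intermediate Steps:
$\left(r - 41438\right) \left(-6811 + L{\left(F{\left(-13,2 \right)} \right)}\right) = \left(-2087 - 41438\right) \left(-6811 + 2\right) = \left(-43525\right) \left(-6809\right) = 296361725$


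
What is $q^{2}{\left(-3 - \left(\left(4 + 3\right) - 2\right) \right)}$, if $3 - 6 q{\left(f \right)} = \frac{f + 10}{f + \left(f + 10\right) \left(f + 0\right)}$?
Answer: $\frac{1369}{5184} \approx 0.26408$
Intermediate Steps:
$q{\left(f \right)} = \frac{1}{2} - \frac{10 + f}{6 \left(f + f \left(10 + f\right)\right)}$ ($q{\left(f \right)} = \frac{1}{2} - \frac{\left(f + 10\right) \frac{1}{f + \left(f + 10\right) \left(f + 0\right)}}{6} = \frac{1}{2} - \frac{\left(10 + f\right) \frac{1}{f + \left(10 + f\right) f}}{6} = \frac{1}{2} - \frac{\left(10 + f\right) \frac{1}{f + f \left(10 + f\right)}}{6} = \frac{1}{2} - \frac{\frac{1}{f + f \left(10 + f\right)} \left(10 + f\right)}{6} = \frac{1}{2} - \frac{10 + f}{6 \left(f + f \left(10 + f\right)\right)}$)
$q^{2}{\left(-3 - \left(\left(4 + 3\right) - 2\right) \right)} = \left(\frac{-10 + 3 \left(-3 - \left(\left(4 + 3\right) - 2\right)\right)^{2} + 32 \left(-3 - \left(\left(4 + 3\right) - 2\right)\right)}{6 \left(-3 - \left(\left(4 + 3\right) - 2\right)\right) \left(11 - 8\right)}\right)^{2} = \left(\frac{-10 + 3 \left(-3 - \left(7 - 2\right)\right)^{2} + 32 \left(-3 - \left(7 - 2\right)\right)}{6 \left(-3 - \left(7 - 2\right)\right) \left(11 - 8\right)}\right)^{2} = \left(\frac{-10 + 3 \left(-3 - 5\right)^{2} + 32 \left(-3 - 5\right)}{6 \left(-3 - 5\right) \left(11 - 8\right)}\right)^{2} = \left(\frac{-10 + 3 \left(-8\right)^{2} + 32 \left(-8\right)}{6 \left(-8\right) \left(11 - 8\right)}\right)^{2} = \left(\frac{1}{6} \left(- \frac{1}{8}\right) \frac{1}{3} \left(-10 + 3 \cdot 64 - 256\right)\right)^{2} = \left(\frac{1}{6} \left(- \frac{1}{8}\right) \frac{1}{3} \left(-10 + 192 - 256\right)\right)^{2} = \left(\frac{1}{6} \left(- \frac{1}{8}\right) \frac{1}{3} \left(-74\right)\right)^{2} = \left(\frac{37}{72}\right)^{2} = \frac{1369}{5184}$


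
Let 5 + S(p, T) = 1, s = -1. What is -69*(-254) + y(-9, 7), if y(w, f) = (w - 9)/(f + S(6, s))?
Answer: 17520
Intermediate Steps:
S(p, T) = -4 (S(p, T) = -5 + 1 = -4)
y(w, f) = (-9 + w)/(-4 + f) (y(w, f) = (w - 9)/(f - 4) = (-9 + w)/(-4 + f))
-69*(-254) + y(-9, 7) = -69*(-254) + (-9 - 9)/(-4 + 7) = 17526 - 18/3 = 17526 + (⅓)*(-18) = 17526 - 6 = 17520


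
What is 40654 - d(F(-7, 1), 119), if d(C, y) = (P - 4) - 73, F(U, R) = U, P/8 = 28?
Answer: 40507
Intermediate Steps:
P = 224 (P = 8*28 = 224)
d(C, y) = 147 (d(C, y) = (224 - 4) - 73 = 220 - 73 = 147)
40654 - d(F(-7, 1), 119) = 40654 - 1*147 = 40654 - 147 = 40507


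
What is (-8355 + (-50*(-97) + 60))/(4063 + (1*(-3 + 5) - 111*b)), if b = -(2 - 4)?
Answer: -3445/3843 ≈ -0.89643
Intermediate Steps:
b = 2 (b = -1*(-2) = 2)
(-8355 + (-50*(-97) + 60))/(4063 + (1*(-3 + 5) - 111*b)) = (-8355 + (-50*(-97) + 60))/(4063 + (1*(-3 + 5) - 111*2)) = (-8355 + (4850 + 60))/(4063 + (1*2 - 222)) = (-8355 + 4910)/(4063 + (2 - 222)) = -3445/(4063 - 220) = -3445/3843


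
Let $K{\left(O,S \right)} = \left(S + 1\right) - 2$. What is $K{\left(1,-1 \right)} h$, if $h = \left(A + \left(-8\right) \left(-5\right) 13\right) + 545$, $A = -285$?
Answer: $-1560$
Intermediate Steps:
$h = 780$ ($h = \left(-285 + \left(-8\right) \left(-5\right) 13\right) + 545 = \left(-285 + 40 \cdot 13\right) + 545 = \left(-285 + 520\right) + 545 = 235 + 545 = 780$)
$K{\left(O,S \right)} = -1 + S$ ($K{\left(O,S \right)} = \left(1 + S\right) - 2 = -1 + S$)
$K{\left(1,-1 \right)} h = \left(-1 - 1\right) 780 = \left(-2\right) 780 = -1560$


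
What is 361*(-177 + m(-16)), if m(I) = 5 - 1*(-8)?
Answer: -59204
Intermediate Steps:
m(I) = 13 (m(I) = 5 + 8 = 13)
361*(-177 + m(-16)) = 361*(-177 + 13) = 361*(-164) = -59204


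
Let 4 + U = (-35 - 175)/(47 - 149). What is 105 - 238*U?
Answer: 567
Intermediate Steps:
U = -33/17 (U = -4 + (-35 - 175)/(47 - 149) = -4 - 210/(-102) = -4 - 210*(-1/102) = -4 + 35/17 = -33/17 ≈ -1.9412)
105 - 238*U = 105 - 238*(-33/17) = 105 + 462 = 567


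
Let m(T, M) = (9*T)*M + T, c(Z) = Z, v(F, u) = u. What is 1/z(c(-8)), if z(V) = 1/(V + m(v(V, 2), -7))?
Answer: -132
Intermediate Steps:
m(T, M) = T + 9*M*T (m(T, M) = 9*M*T + T = T + 9*M*T)
z(V) = 1/(-124 + V) (z(V) = 1/(V + 2*(1 + 9*(-7))) = 1/(V + 2*(1 - 63)) = 1/(V + 2*(-62)) = 1/(V - 124) = 1/(-124 + V))
1/z(c(-8)) = 1/(1/(-124 - 8)) = 1/(1/(-132)) = 1/(-1/132) = -132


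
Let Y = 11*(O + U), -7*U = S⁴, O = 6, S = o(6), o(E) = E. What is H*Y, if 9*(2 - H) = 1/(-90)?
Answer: -3726679/945 ≈ -3943.6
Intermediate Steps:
S = 6
U = -1296/7 (U = -⅐*6⁴ = -⅐*1296 = -1296/7 ≈ -185.14)
Y = -13794/7 (Y = 11*(6 - 1296/7) = 11*(-1254/7) = -13794/7 ≈ -1970.6)
H = 1621/810 (H = 2 - ⅑/(-90) = 2 - ⅑*(-1/90) = 2 + 1/810 = 1621/810 ≈ 2.0012)
H*Y = (1621/810)*(-13794/7) = -3726679/945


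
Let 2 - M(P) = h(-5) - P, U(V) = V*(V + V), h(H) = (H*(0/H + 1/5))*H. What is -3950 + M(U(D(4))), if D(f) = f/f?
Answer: -3951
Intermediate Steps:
D(f) = 1
h(H) = H**2/5 (h(H) = (H*(0 + 1*(1/5)))*H = (H*(0 + 1/5))*H = (H*(1/5))*H = (H/5)*H = H**2/5)
U(V) = 2*V**2 (U(V) = V*(2*V) = 2*V**2)
M(P) = -3 + P (M(P) = 2 - ((1/5)*(-5)**2 - P) = 2 - ((1/5)*25 - P) = 2 - (5 - P) = 2 + (-5 + P) = -3 + P)
-3950 + M(U(D(4))) = -3950 + (-3 + 2*1**2) = -3950 + (-3 + 2*1) = -3950 + (-3 + 2) = -3950 - 1 = -3951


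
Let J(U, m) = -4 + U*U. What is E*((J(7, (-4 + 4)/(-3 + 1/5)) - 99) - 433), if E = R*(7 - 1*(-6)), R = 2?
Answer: -12662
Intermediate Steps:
E = 26 (E = 2*(7 - 1*(-6)) = 2*(7 + 6) = 2*13 = 26)
J(U, m) = -4 + U²
E*((J(7, (-4 + 4)/(-3 + 1/5)) - 99) - 433) = 26*(((-4 + 7²) - 99) - 433) = 26*(((-4 + 49) - 99) - 433) = 26*((45 - 99) - 433) = 26*(-54 - 433) = 26*(-487) = -12662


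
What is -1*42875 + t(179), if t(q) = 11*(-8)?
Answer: -42963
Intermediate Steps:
t(q) = -88
-1*42875 + t(179) = -1*42875 - 88 = -42875 - 88 = -42963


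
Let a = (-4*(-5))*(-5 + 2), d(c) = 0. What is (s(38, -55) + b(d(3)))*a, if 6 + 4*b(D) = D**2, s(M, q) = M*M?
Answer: -86550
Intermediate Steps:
s(M, q) = M**2
a = -60 (a = 20*(-3) = -60)
b(D) = -3/2 + D**2/4
(s(38, -55) + b(d(3)))*a = (38**2 + (-3/2 + (1/4)*0**2))*(-60) = (1444 + (-3/2 + (1/4)*0))*(-60) = (1444 + (-3/2 + 0))*(-60) = (1444 - 3/2)*(-60) = (2885/2)*(-60) = -86550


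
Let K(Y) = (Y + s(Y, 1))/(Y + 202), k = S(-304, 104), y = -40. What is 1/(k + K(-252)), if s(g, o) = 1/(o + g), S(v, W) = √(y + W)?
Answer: 12550/163653 ≈ 0.076687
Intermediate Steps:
S(v, W) = √(-40 + W)
s(g, o) = 1/(g + o)
k = 8 (k = √(-40 + 104) = √64 = 8)
K(Y) = (Y + 1/(1 + Y))/(202 + Y) (K(Y) = (Y + 1/(Y + 1))/(Y + 202) = (Y + 1/(1 + Y))/(202 + Y))
1/(k + K(-252)) = 1/(8 + (1 - 252*(1 - 252))/((1 - 252)*(202 - 252))) = 1/(8 + (1 - 252*(-251))/(-251*(-50))) = 1/(8 - 1/251*(-1/50)*(1 + 63252)) = 1/(8 - 1/251*(-1/50)*63253) = 1/(8 + 63253/12550) = 1/(163653/12550) = 12550/163653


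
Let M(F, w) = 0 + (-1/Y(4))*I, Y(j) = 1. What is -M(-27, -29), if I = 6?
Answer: 6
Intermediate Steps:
M(F, w) = -6 (M(F, w) = 0 - 1/1*6 = 0 - 1*1*6 = 0 - 1*6 = 0 - 6 = -6)
-M(-27, -29) = -1*(-6) = 6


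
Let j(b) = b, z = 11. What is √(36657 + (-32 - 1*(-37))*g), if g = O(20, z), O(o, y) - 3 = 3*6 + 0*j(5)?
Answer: √36762 ≈ 191.73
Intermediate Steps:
O(o, y) = 21 (O(o, y) = 3 + (3*6 + 0*5) = 3 + (18 + 0) = 3 + 18 = 21)
g = 21
√(36657 + (-32 - 1*(-37))*g) = √(36657 + (-32 - 1*(-37))*21) = √(36657 + (-32 + 37)*21) = √(36657 + 5*21) = √(36657 + 105) = √36762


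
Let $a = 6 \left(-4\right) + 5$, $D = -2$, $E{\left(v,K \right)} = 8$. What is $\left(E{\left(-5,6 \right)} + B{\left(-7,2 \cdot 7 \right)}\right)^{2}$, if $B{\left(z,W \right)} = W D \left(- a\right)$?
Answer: $274576$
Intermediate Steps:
$a = -19$ ($a = -24 + 5 = -19$)
$B{\left(z,W \right)} = - 38 W$ ($B{\left(z,W \right)} = W \left(-2\right) \left(\left(-1\right) \left(-19\right)\right) = - 2 W 19 = - 38 W$)
$\left(E{\left(-5,6 \right)} + B{\left(-7,2 \cdot 7 \right)}\right)^{2} = \left(8 - 38 \cdot 2 \cdot 7\right)^{2} = \left(8 - 532\right)^{2} = \left(-524\right)^{2} = 274576$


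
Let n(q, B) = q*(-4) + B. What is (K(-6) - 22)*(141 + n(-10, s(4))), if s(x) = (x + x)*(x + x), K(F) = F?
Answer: -6860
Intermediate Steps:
s(x) = 4*x² (s(x) = (2*x)*(2*x) = 4*x²)
n(q, B) = B - 4*q (n(q, B) = -4*q + B = B - 4*q)
(K(-6) - 22)*(141 + n(-10, s(4))) = (-6 - 22)*(141 + (4*4² - 4*(-10))) = -28*(141 + (4*16 + 40)) = -28*(141 + (64 + 40)) = -28*(141 + 104) = -28*245 = -6860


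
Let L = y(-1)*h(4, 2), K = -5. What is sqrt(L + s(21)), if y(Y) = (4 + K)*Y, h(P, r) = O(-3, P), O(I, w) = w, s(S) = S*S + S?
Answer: sqrt(466) ≈ 21.587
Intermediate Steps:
s(S) = S + S**2 (s(S) = S**2 + S = S + S**2)
h(P, r) = P
y(Y) = -Y (y(Y) = (4 - 5)*Y = -Y)
L = 4 (L = -1*(-1)*4 = 1*4 = 4)
sqrt(L + s(21)) = sqrt(4 + 21*(1 + 21)) = sqrt(4 + 21*22) = sqrt(4 + 462) = sqrt(466)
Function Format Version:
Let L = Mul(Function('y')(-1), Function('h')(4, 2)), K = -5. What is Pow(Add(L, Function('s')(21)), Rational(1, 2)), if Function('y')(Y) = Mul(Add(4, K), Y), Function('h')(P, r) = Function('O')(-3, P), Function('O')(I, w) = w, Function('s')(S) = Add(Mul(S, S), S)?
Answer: Pow(466, Rational(1, 2)) ≈ 21.587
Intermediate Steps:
Function('s')(S) = Add(S, Pow(S, 2)) (Function('s')(S) = Add(Pow(S, 2), S) = Add(S, Pow(S, 2)))
Function('h')(P, r) = P
Function('y')(Y) = Mul(-1, Y) (Function('y')(Y) = Mul(Add(4, -5), Y) = Mul(-1, Y))
L = 4 (L = Mul(Mul(-1, -1), 4) = Mul(1, 4) = 4)
Pow(Add(L, Function('s')(21)), Rational(1, 2)) = Pow(Add(4, Mul(21, Add(1, 21))), Rational(1, 2)) = Pow(Add(4, Mul(21, 22)), Rational(1, 2)) = Pow(Add(4, 462), Rational(1, 2)) = Pow(466, Rational(1, 2))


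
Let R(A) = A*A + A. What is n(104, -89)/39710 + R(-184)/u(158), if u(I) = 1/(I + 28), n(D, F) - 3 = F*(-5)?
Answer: 124351706384/19855 ≈ 6.2630e+6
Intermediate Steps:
n(D, F) = 3 - 5*F (n(D, F) = 3 + F*(-5) = 3 - 5*F)
u(I) = 1/(28 + I)
R(A) = A + A² (R(A) = A² + A = A + A²)
n(104, -89)/39710 + R(-184)/u(158) = (3 - 5*(-89))/39710 + (-184*(1 - 184))/(1/(28 + 158)) = (3 + 445)*(1/39710) + (-184*(-183))/(1/186) = 448*(1/39710) + 33672/(1/186) = 224/19855 + 33672*186 = 224/19855 + 6262992 = 124351706384/19855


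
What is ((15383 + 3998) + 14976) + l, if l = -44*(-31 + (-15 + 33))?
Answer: 34929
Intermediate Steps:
l = 572 (l = -44*(-31 + 18) = -44*(-13) = 572)
((15383 + 3998) + 14976) + l = ((15383 + 3998) + 14976) + 572 = (19381 + 14976) + 572 = 34357 + 572 = 34929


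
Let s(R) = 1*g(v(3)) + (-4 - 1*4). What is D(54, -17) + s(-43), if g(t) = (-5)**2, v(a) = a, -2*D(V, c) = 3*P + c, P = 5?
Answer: 18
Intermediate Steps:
D(V, c) = -15/2 - c/2 (D(V, c) = -(3*5 + c)/2 = -(15 + c)/2 = -15/2 - c/2)
g(t) = 25
s(R) = 17 (s(R) = 1*25 + (-4 - 1*4) = 25 + (-4 - 4) = 25 - 8 = 17)
D(54, -17) + s(-43) = (-15/2 - 1/2*(-17)) + 17 = (-15/2 + 17/2) + 17 = 1 + 17 = 18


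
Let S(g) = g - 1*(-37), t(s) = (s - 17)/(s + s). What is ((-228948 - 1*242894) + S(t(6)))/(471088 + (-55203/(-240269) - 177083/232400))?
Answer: -79034826113891900/78914474755784019 ≈ -1.0015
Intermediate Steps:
t(s) = (-17 + s)/(2*s) (t(s) = (-17 + s)/((2*s)) = (-17 + s)*(1/(2*s)) = (-17 + s)/(2*s))
S(g) = 37 + g (S(g) = g + 37 = 37 + g)
((-228948 - 1*242894) + S(t(6)))/(471088 + (-55203/(-240269) - 177083/232400)) = ((-228948 - 1*242894) + (37 + (½)*(-17 + 6)/6))/(471088 + (-55203/(-240269) - 177083/232400)) = ((-228948 - 242894) + (37 + (½)*(⅙)*(-11)))/(471088 + (-55203*(-1/240269) - 177083*1/232400)) = (-471842 + (37 - 11/12))/(471088 + (55203/240269 - 177083/232400)) = (-471842 + 433/12)/(471088 - 29718378127/55838515600) = -5661671/(12*26304824918594673/55838515600) = -5661671/12*55838515600/26304824918594673 = -79034826113891900/78914474755784019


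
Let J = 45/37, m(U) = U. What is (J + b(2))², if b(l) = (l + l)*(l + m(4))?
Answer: 870489/1369 ≈ 635.86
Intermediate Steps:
J = 45/37 (J = 45*(1/37) = 45/37 ≈ 1.2162)
b(l) = 2*l*(4 + l) (b(l) = (l + l)*(l + 4) = (2*l)*(4 + l) = 2*l*(4 + l))
(J + b(2))² = (45/37 + 2*2*(4 + 2))² = (45/37 + 2*2*6)² = (45/37 + 24)² = (933/37)² = 870489/1369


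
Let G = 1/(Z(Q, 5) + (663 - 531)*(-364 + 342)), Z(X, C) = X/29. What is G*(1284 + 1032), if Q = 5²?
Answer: -67164/84191 ≈ -0.79776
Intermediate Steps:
Q = 25
Z(X, C) = X/29 (Z(X, C) = X*(1/29) = X/29)
G = -29/84191 (G = 1/((1/29)*25 + (663 - 531)*(-364 + 342)) = 1/(25/29 + 132*(-22)) = 1/(25/29 - 2904) = 1/(-84191/29) = -29/84191 ≈ -0.00034445)
G*(1284 + 1032) = -29*(1284 + 1032)/84191 = -29/84191*2316 = -67164/84191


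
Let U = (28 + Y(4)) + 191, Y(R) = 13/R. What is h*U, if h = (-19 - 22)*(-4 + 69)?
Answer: -2369185/4 ≈ -5.9230e+5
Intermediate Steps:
h = -2665 (h = -41*65 = -2665)
U = 889/4 (U = (28 + 13/4) + 191 = 125/4 + 191 = 889/4 ≈ 222.25)
h*U = -2665*889/4 = -2369185/4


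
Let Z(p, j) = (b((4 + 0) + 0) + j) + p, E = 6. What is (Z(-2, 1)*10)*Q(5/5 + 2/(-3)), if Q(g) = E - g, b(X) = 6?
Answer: 850/3 ≈ 283.33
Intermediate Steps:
Q(g) = 6 - g
Z(p, j) = 6 + j + p (Z(p, j) = (6 + j) + p = 6 + j + p)
(Z(-2, 1)*10)*Q(5/5 + 2/(-3)) = ((6 + 1 - 2)*10)*(6 - (5/5 + 2/(-3))) = (5*10)*(6 - (5*(⅕) + 2*(-⅓))) = 50*(6 - (1 - ⅔)) = 50*(6 - 1*⅓) = 50*(6 - ⅓) = 50*(17/3) = 850/3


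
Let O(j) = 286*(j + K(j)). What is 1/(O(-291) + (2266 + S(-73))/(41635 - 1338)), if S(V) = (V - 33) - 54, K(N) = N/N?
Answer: -40297/3342231074 ≈ -1.2057e-5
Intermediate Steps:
K(N) = 1
S(V) = -87 + V (S(V) = (-33 + V) - 54 = -87 + V)
O(j) = 286 + 286*j (O(j) = 286*(j + 1) = 286*(1 + j) = 286 + 286*j)
1/(O(-291) + (2266 + S(-73))/(41635 - 1338)) = 1/((286 + 286*(-291)) + (2266 + (-87 - 73))/(41635 - 1338)) = 1/((286 - 83226) + (2266 - 160)/40297) = 1/(-82940 + 2106*(1/40297)) = 1/(-82940 + 2106/40297) = 1/(-3342231074/40297) = -40297/3342231074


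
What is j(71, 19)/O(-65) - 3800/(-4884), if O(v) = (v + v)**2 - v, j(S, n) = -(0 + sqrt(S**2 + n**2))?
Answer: 950/1221 - sqrt(5402)/16965 ≈ 0.77372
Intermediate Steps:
j(S, n) = -sqrt(S**2 + n**2)
O(v) = -v + 4*v**2 (O(v) = (2*v)**2 - v = 4*v**2 - v = -v + 4*v**2)
j(71, 19)/O(-65) - 3800/(-4884) = (-sqrt(71**2 + 19**2))/((-65*(-1 + 4*(-65)))) - 3800/(-4884) = (-sqrt(5041 + 361))/((-65*(-1 - 260))) - 3800*(-1/4884) = (-sqrt(5402))/((-65*(-261))) + 950/1221 = -sqrt(5402)/16965 + 950/1221 = 950/1221 - sqrt(5402)/16965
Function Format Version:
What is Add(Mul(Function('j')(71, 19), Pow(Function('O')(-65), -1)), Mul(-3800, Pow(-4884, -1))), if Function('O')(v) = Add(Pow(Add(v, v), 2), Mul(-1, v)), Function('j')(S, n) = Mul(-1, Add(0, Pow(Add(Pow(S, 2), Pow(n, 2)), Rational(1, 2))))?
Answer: Add(Rational(950, 1221), Mul(Rational(-1, 16965), Pow(5402, Rational(1, 2)))) ≈ 0.77372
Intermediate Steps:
Function('j')(S, n) = Mul(-1, Pow(Add(Pow(S, 2), Pow(n, 2)), Rational(1, 2)))
Function('O')(v) = Add(Mul(-1, v), Mul(4, Pow(v, 2))) (Function('O')(v) = Add(Pow(Mul(2, v), 2), Mul(-1, v)) = Add(Mul(4, Pow(v, 2)), Mul(-1, v)) = Add(Mul(-1, v), Mul(4, Pow(v, 2))))
Add(Mul(Function('j')(71, 19), Pow(Function('O')(-65), -1)), Mul(-3800, Pow(-4884, -1))) = Add(Mul(Mul(-1, Pow(Add(Pow(71, 2), Pow(19, 2)), Rational(1, 2))), Pow(Mul(-65, Add(-1, Mul(4, -65))), -1)), Mul(-3800, Pow(-4884, -1))) = Add(Mul(Mul(-1, Pow(Add(5041, 361), Rational(1, 2))), Pow(Mul(-65, Add(-1, -260)), -1)), Mul(-3800, Rational(-1, 4884))) = Add(Mul(Mul(-1, Pow(5402, Rational(1, 2))), Pow(Mul(-65, -261), -1)), Rational(950, 1221)) = Add(Mul(Mul(-1, Pow(5402, Rational(1, 2))), Pow(16965, -1)), Rational(950, 1221)) = Add(Mul(Mul(-1, Pow(5402, Rational(1, 2))), Rational(1, 16965)), Rational(950, 1221)) = Add(Mul(Rational(-1, 16965), Pow(5402, Rational(1, 2))), Rational(950, 1221)) = Add(Rational(950, 1221), Mul(Rational(-1, 16965), Pow(5402, Rational(1, 2))))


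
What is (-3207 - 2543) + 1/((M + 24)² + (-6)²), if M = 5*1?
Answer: -5042749/877 ≈ -5750.0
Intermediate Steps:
M = 5
(-3207 - 2543) + 1/((M + 24)² + (-6)²) = (-3207 - 2543) + 1/((5 + 24)² + (-6)²) = -5750 + 1/(29² + 36) = -5750 + 1/(841 + 36) = -5750 + 1/877 = -5042749/877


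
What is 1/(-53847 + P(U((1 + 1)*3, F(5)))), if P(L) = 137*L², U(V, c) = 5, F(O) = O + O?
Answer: -1/50422 ≈ -1.9833e-5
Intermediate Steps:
F(O) = 2*O
1/(-53847 + P(U((1 + 1)*3, F(5)))) = 1/(-53847 + 137*5²) = 1/(-53847 + 137*25) = 1/(-53847 + 3425) = 1/(-50422) = -1/50422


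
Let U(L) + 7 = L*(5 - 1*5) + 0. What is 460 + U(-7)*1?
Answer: 453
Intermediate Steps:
U(L) = -7 (U(L) = -7 + (L*(5 - 1*5) + 0) = -7 + (L*(5 - 5) + 0) = -7 + (L*0 + 0) = -7 + (0 + 0) = -7 + 0 = -7)
460 + U(-7)*1 = 460 - 7*1 = 460 - 7 = 453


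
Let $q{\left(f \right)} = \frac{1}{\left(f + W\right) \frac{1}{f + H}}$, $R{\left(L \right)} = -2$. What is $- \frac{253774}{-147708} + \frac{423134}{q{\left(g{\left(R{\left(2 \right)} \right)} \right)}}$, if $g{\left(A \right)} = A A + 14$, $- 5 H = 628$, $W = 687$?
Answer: $- \frac{55078334860847}{19866726} \approx -2.7724 \cdot 10^{6}$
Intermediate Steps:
$H = - \frac{628}{5}$ ($H = \left(- \frac{1}{5}\right) 628 = - \frac{628}{5} \approx -125.6$)
$g{\left(A \right)} = 14 + A^{2}$ ($g{\left(A \right)} = A^{2} + 14 = 14 + A^{2}$)
$q{\left(f \right)} = \frac{- \frac{628}{5} + f}{687 + f}$ ($q{\left(f \right)} = \frac{1}{\left(f + 687\right) \frac{1}{f - \frac{628}{5}}} = \frac{1}{\left(687 + f\right) \frac{1}{- \frac{628}{5} + f}} = \frac{1}{\frac{1}{- \frac{628}{5} + f} \left(687 + f\right)} = \frac{- \frac{628}{5} + f}{687 + f}$)
$- \frac{253774}{-147708} + \frac{423134}{q{\left(g{\left(R{\left(2 \right)} \right)} \right)}} = - \frac{253774}{-147708} + \frac{423134}{\frac{1}{687 + \left(14 + \left(-2\right)^{2}\right)} \left(- \frac{628}{5} + \left(14 + \left(-2\right)^{2}\right)\right)} = \left(-253774\right) \left(- \frac{1}{147708}\right) + \frac{423134}{\frac{1}{687 + \left(14 + 4\right)} \left(- \frac{628}{5} + \left(14 + 4\right)\right)} = \frac{126887}{73854} + \frac{423134}{\frac{1}{687 + 18} \left(- \frac{628}{5} + 18\right)} = \frac{126887}{73854} + \frac{423134}{\frac{1}{705} \left(- \frac{538}{5}\right)} = \frac{126887}{73854} + \frac{423134}{- \frac{538}{3525}} = \frac{126887}{73854} + 423134 \left(- \frac{3525}{538}\right) = \frac{126887}{73854} - \frac{745773675}{269} = - \frac{55078334860847}{19866726}$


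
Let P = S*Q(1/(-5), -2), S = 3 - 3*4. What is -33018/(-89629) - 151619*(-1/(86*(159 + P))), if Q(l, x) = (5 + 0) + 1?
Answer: 13887611891/809349870 ≈ 17.159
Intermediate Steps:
S = -9 (S = 3 - 12 = -9)
Q(l, x) = 6 (Q(l, x) = 5 + 1 = 6)
P = -54 (P = -9*6 = -54)
-33018/(-89629) - 151619*(-1/(86*(159 + P))) = -33018/(-89629) - 151619*(-1/(86*(159 - 54))) = -33018*(-1/89629) - 151619/(105*(-86)) = 33018/89629 - 151619/(-9030) = 33018/89629 - 151619*(-1/9030) = 33018/89629 + 151619/9030 = 13887611891/809349870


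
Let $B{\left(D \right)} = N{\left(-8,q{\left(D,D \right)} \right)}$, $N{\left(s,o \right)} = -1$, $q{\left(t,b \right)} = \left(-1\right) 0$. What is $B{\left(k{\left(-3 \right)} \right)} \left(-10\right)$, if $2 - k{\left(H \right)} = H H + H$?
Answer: $10$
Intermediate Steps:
$q{\left(t,b \right)} = 0$
$k{\left(H \right)} = 2 - H - H^{2}$ ($k{\left(H \right)} = 2 - \left(H H + H\right) = 2 - \left(H^{2} + H\right) = 2 - \left(H + H^{2}\right) = 2 - H - H^{2}$)
$B{\left(D \right)} = -1$
$B{\left(k{\left(-3 \right)} \right)} \left(-10\right) = \left(-1\right) \left(-10\right) = 10$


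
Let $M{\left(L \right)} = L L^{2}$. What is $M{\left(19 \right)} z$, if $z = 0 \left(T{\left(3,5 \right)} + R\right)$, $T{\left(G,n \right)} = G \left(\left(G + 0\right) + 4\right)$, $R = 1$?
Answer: $0$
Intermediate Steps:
$M{\left(L \right)} = L^{3}$
$T{\left(G,n \right)} = G \left(4 + G\right)$ ($T{\left(G,n \right)} = G \left(G + 4\right) = G \left(4 + G\right)$)
$z = 0$ ($z = 0 \left(3 \left(4 + 3\right) + 1\right) = 0 \left(3 \cdot 7 + 1\right) = 0 \left(21 + 1\right) = 0 \cdot 22 = 0$)
$M{\left(19 \right)} z = 19^{3} \cdot 0 = 6859 \cdot 0 = 0$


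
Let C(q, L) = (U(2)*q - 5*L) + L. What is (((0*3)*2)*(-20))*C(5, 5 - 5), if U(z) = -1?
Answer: 0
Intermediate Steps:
C(q, L) = -q - 4*L (C(q, L) = (-q - 5*L) + L = -q - 4*L)
(((0*3)*2)*(-20))*C(5, 5 - 5) = (((0*3)*2)*(-20))*(-1*5 - 4*(5 - 5)) = ((0*2)*(-20))*(-5 - 4*0) = (0*(-20))*(-5 + 0) = 0*(-5) = 0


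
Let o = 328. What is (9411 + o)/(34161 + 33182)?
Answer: 9739/67343 ≈ 0.14462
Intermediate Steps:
(9411 + o)/(34161 + 33182) = (9411 + 328)/(34161 + 33182) = 9739/67343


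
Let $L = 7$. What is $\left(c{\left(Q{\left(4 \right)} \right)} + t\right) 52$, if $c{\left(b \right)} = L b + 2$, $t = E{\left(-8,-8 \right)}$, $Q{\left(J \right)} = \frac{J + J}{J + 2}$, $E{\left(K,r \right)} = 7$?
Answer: $\frac{2860}{3} \approx 953.33$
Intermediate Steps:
$Q{\left(J \right)} = \frac{2 J}{2 + J}$
$t = 7$
$c{\left(b \right)} = 2 + 7 b$ ($c{\left(b \right)} = 7 b + 2 = 2 + 7 b$)
$\left(c{\left(Q{\left(4 \right)} \right)} + t\right) 52 = \left(\left(2 + 7 \cdot 2 \cdot 4 \frac{1}{2 + 4}\right) + 7\right) 52 = \left(\left(2 + 7 \cdot 2 \cdot 4 \cdot \frac{1}{6}\right) + 7\right) 52 = \left(\left(2 + 7 \cdot \frac{4}{3}\right) + 7\right) 52 = \left(\left(2 + \frac{28}{3}\right) + 7\right) 52 = \left(\frac{34}{3} + 7\right) 52 = \frac{55}{3} \cdot 52 = \frac{2860}{3}$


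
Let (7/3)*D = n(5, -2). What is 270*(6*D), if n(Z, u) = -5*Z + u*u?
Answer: -14580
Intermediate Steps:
n(Z, u) = u**2 - 5*Z (n(Z, u) = -5*Z + u**2 = u**2 - 5*Z)
D = -9 (D = 3*((-2)**2 - 5*5)/7 = 3*(4 - 25)/7 = (3/7)*(-21) = -9)
270*(6*D) = 270*(6*(-9)) = 270*(-54) = -14580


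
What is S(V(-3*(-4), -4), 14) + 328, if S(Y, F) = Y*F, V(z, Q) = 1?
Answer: 342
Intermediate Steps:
S(Y, F) = F*Y
S(V(-3*(-4), -4), 14) + 328 = 14*1 + 328 = 14 + 328 = 342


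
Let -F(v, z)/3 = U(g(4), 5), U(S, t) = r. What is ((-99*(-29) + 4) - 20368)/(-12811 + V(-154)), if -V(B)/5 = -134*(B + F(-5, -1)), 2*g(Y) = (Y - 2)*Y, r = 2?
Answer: 17493/120011 ≈ 0.14576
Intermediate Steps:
g(Y) = Y*(-2 + Y)/2 (g(Y) = ((Y - 2)*Y)/2 = ((-2 + Y)*Y)/2 = (Y*(-2 + Y))/2 = Y*(-2 + Y)/2)
U(S, t) = 2
F(v, z) = -6 (F(v, z) = -3*2 = -6)
V(B) = -4020 + 670*B (V(B) = -(-670)*(B - 6) = -(-670)*(-6 + B) = -5*(804 - 134*B) = -4020 + 670*B)
((-99*(-29) + 4) - 20368)/(-12811 + V(-154)) = ((-99*(-29) + 4) - 20368)/(-12811 + (-4020 + 670*(-154))) = ((2871 + 4) - 20368)/(-12811 + (-4020 - 103180)) = (2875 - 20368)/(-12811 - 107200) = -17493/(-120011) = -17493*(-1/120011) = 17493/120011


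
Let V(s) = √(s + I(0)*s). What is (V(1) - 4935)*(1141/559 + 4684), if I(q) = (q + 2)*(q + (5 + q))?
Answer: -12927217695/559 + 2619497*√11/559 ≈ -2.3110e+7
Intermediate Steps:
I(q) = (2 + q)*(5 + 2*q)
V(s) = √11*√s (V(s) = √(s + (10 + 2*0² + 9*0)*s) = √(s + (10 + 2*0 + 0)*s) = √(s + (10 + 0 + 0)*s) = √(s + 10*s) = √(11*s) = √11*√s)
(V(1) - 4935)*(1141/559 + 4684) = (√11*√1 - 4935)*(1141/559 + 4684) = (√11*1 - 4935)*(1141*(1/559) + 4684) = (√11 - 4935)*(1141/559 + 4684) = (-4935 + √11)*(2619497/559) = -12927217695/559 + 2619497*√11/559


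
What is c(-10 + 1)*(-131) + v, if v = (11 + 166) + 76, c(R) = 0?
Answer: 253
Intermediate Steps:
v = 253 (v = 177 + 76 = 253)
c(-10 + 1)*(-131) + v = 0*(-131) + 253 = 0 + 253 = 253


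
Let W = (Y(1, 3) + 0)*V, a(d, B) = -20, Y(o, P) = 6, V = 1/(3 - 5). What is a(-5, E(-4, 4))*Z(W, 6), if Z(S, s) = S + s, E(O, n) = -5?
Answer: -60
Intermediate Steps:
V = -1/2 (V = 1/(-2) = -1/2 ≈ -0.50000)
W = -3 (W = (6 + 0)*(-1/2) = 6*(-1/2) = -3)
a(-5, E(-4, 4))*Z(W, 6) = -20*(-3 + 6) = -20*3 = -60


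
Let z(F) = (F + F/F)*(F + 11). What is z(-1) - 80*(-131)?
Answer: 10480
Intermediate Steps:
z(F) = (1 + F)*(11 + F) (z(F) = (F + 1)*(11 + F) = (1 + F)*(11 + F))
z(-1) - 80*(-131) = (11 + (-1)**2 + 12*(-1)) - 80*(-131) = (11 + 1 - 12) + 10480 = 0 + 10480 = 10480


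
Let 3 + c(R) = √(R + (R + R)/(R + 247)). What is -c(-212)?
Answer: 3 - 2*I*√68635/35 ≈ 3.0 - 14.97*I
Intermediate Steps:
c(R) = -3 + √(R + 2*R/(247 + R)) (c(R) = -3 + √(R + (R + R)/(R + 247)) = -3 + √(R + (2*R)/(247 + R)) = -3 + √(R + 2*R/(247 + R)))
-c(-212) = -(-3 + √(-212*(249 - 212)/(247 - 212))) = -(-3 + √(-212*37/35)) = -(-3 + √(-212*1/35*37)) = -(-3 + √(-7844/35)) = -(-3 + 2*I*√68635/35) = 3 - 2*I*√68635/35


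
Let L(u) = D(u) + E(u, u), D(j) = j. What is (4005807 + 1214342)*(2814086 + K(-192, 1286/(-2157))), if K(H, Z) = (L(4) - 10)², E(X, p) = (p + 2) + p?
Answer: 14690031741198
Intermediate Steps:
E(X, p) = 2 + 2*p (E(X, p) = (2 + p) + p = 2 + 2*p)
L(u) = 2 + 3*u (L(u) = u + (2 + 2*u) = 2 + 3*u)
K(H, Z) = 16 (K(H, Z) = ((2 + 3*4) - 10)² = ((2 + 12) - 10)² = (14 - 10)² = 4² = 16)
(4005807 + 1214342)*(2814086 + K(-192, 1286/(-2157))) = (4005807 + 1214342)*(2814086 + 16) = 5220149*2814102 = 14690031741198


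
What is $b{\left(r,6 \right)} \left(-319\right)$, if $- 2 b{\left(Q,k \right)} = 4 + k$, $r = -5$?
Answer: $1595$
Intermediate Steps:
$b{\left(Q,k \right)} = -2 - \frac{k}{2}$ ($b{\left(Q,k \right)} = - \frac{4 + k}{2} = -2 - \frac{k}{2}$)
$b{\left(r,6 \right)} \left(-319\right) = \left(-2 - 3\right) \left(-319\right) = \left(-5\right) \left(-319\right) = 1595$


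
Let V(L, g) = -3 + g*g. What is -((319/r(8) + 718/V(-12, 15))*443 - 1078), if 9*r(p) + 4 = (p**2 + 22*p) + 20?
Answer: -151256707/28416 ≈ -5322.9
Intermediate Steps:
V(L, g) = -3 + g**2
r(p) = 16/9 + p**2/9 + 22*p/9 (r(p) = -4/9 + ((p**2 + 22*p) + 20)/9 = -4/9 + (20 + p**2 + 22*p)/9 = -4/9 + (20/9 + p**2/9 + 22*p/9) = 16/9 + p**2/9 + 22*p/9)
-((319/r(8) + 718/V(-12, 15))*443 - 1078) = -((319/(16/9 + (1/9)*8**2 + (22/9)*8) + 718/(-3 + 15**2))*443 - 1078) = -((319/(16/9 + (1/9)*64 + 176/9) + 718/(-3 + 225))*443 - 1078) = -((319/(16/9 + 64/9 + 176/9) + 718/222)*443 - 1078) = -((319/(256/9) + 718*(1/222))*443 - 1078) = -((319*(9/256) + 359/111)*443 - 1078) = -((2871/256 + 359/111)*443 - 1078) = -((410585/28416)*443 - 1078) = -(181889155/28416 - 1078) = -1*151256707/28416 = -151256707/28416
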